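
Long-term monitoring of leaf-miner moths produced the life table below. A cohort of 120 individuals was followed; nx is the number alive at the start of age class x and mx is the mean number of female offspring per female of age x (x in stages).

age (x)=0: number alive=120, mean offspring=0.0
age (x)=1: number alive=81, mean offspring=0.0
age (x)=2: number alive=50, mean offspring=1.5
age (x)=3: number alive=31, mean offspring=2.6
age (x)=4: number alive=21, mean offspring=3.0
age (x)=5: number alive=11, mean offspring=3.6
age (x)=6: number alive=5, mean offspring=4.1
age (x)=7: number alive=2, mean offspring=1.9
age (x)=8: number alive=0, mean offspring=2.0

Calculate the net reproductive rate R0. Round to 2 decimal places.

lx = nx/n0 = nx/120: 1, 0.675, 0.41667…, 0.25833…, 0.175, 0.09167…, 0.04167…, 0.01667…, 0
lx·mx by age: 0, 0, 0.625…, 0.671667…, 0.525, 0.33…, 0.170833…, 0.031667…, 0
R0 = Σ lx·mx = 2.354167… → 2.35

2.35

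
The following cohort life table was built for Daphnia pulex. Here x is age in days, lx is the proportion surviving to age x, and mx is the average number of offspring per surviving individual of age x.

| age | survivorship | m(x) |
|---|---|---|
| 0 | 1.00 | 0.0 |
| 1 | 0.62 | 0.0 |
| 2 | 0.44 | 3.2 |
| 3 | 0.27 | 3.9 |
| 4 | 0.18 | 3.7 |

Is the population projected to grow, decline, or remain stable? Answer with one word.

growing

R0 = Σ lx·mx = 0 + 0 + 1.408 + 1.053 + 0.666 = 3.127
R0 > 1, so the population is growing.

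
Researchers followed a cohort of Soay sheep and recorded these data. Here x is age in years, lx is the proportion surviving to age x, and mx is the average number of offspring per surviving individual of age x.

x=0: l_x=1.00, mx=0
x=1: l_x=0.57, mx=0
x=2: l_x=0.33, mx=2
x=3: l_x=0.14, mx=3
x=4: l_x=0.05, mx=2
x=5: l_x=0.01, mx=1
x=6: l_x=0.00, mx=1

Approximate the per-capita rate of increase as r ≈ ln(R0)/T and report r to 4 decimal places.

R0 = Σ lx·mx = 0 + 0 + 0.66 + 0.42 + 0.1 + 0.01 + 0 = 1.19
Σ x·lx·mx = 3.03; T = 3.03/1.19 = 2.54622…
r ≈ ln(R0)/T = ln(1.19)/2.54622… = 0.068318… → 0.0683

0.0683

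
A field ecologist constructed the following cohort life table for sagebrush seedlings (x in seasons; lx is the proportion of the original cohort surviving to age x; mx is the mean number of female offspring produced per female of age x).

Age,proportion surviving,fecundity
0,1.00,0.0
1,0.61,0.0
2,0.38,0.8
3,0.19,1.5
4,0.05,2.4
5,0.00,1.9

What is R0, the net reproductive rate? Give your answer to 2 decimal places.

0.71

lx·mx by age: 0, 0, 0.304, 0.285, 0.12, 0
R0 = Σ lx·mx = 0.709 → 0.71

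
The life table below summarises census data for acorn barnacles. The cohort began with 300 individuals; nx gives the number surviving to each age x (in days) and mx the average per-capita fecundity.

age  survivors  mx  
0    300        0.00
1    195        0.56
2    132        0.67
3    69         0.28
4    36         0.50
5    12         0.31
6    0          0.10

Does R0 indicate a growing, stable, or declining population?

lx = nx/n0 = nx/300: 1, 0.65, 0.44, 0.23, 0.12, 0.04, 0
R0 = Σ lx·mx = 0 + 0.364 + 0.2948 + 0.0644 + 0.06 + 0.0124 + 0 = 0.7956
R0 < 1, so the population is declining.

declining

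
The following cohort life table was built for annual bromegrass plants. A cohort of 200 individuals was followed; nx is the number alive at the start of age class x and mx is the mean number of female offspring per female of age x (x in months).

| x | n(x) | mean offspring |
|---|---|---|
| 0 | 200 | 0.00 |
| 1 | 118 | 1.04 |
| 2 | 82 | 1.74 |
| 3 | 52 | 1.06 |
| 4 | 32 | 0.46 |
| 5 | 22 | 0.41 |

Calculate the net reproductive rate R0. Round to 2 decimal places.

1.72

lx = nx/n0 = nx/200: 1, 0.59, 0.41, 0.26, 0.16, 0.11
lx·mx by age: 0, 0.6136, 0.7134, 0.2756, 0.0736, 0.0451
R0 = Σ lx·mx = 1.7213 → 1.72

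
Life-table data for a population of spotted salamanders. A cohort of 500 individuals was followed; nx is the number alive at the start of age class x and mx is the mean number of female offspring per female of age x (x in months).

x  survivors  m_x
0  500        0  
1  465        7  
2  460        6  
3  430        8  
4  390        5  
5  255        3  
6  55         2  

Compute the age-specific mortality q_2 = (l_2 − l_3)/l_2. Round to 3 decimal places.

lx = nx/n0 = nx/500: 1, 0.93, 0.92, 0.86, 0.78, 0.51, 0.11
q_2 = (l_2 − l_3) / l_2 = (0.92 − 0.86) / 0.92
     = 0.06 / 0.92 = 0.065217… → 0.065

0.065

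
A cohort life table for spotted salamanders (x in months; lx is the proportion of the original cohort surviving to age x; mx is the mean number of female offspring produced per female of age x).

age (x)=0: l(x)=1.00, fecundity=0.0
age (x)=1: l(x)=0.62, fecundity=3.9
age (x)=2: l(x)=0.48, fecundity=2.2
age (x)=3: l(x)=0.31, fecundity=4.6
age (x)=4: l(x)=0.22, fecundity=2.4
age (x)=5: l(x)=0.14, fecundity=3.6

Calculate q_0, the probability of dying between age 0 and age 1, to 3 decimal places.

0.380

q_0 = (l_0 − l_1) / l_0 = (1 − 0.62) / 1
     = 0.38 / 1 = 0.38 → 0.380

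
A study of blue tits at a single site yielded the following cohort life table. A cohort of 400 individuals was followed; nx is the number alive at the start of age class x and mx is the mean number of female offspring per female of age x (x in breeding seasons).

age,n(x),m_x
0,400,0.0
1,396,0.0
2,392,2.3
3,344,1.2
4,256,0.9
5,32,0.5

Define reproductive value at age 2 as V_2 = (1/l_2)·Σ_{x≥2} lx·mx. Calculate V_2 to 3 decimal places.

lx = nx/n0 = nx/400: 1, 0.99, 0.98, 0.86, 0.64, 0.08
lx·mx for x ≥ 2: 2.254, 1.032, 0.576, 0.04 → sum = 3.902
V_2 = 3.902 / l_2 = 3.902 / 0.98 = 3.981633… → 3.982

3.982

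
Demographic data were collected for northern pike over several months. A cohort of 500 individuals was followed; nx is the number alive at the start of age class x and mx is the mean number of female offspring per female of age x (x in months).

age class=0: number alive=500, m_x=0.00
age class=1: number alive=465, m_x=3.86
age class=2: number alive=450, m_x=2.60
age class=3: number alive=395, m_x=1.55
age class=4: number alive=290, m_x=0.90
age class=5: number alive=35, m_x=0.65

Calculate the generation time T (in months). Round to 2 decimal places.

lx = nx/n0 = nx/500: 1, 0.93, 0.9, 0.79, 0.58, 0.07
lx·mx: 0, 3.5898, 2.34, 1.2245, 0.522, 0.0455 → R0 = 7.7218
x·lx·mx: 0, 3.5898, 4.68, 3.6735, 2.088, 0.2275 → Σ = 14.2588
T = 14.2588 / 7.7218 = 1.846564… → 1.85

1.85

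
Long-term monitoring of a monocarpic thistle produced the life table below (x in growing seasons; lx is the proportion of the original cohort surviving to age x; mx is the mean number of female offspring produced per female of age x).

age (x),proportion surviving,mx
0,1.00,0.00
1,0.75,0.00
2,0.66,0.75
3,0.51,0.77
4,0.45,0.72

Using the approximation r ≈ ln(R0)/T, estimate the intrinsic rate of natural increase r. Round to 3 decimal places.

0.067

R0 = Σ lx·mx = 0 + 0 + 0.495 + 0.3927 + 0.324 = 1.2117
Σ x·lx·mx = 3.4641; T = 3.4641/1.2117 = 2.85888…
r ≈ ln(R0)/T = ln(1.2117)/2.85888… = 0.06717… → 0.067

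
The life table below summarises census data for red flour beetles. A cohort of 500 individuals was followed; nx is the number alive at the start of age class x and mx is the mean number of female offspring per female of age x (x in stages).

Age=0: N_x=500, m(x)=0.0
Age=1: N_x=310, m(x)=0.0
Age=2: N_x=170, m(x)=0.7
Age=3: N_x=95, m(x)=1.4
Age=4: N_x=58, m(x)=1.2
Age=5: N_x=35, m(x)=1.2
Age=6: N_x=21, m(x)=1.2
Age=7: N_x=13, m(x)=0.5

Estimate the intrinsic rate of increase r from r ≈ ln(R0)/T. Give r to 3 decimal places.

lx = nx/n0 = nx/500: 1, 0.62, 0.34, 0.19, 0.116, 0.07, 0.042, 0.026
R0 = Σ lx·mx = 0 + 0 + 0.238 + 0.266 + 0.1392 + 0.084 + 0.0504 + 0.013 = 0.7906
Σ x·lx·mx = 2.6442; T = 2.6442/0.7906 = 3.34455…
r ≈ ln(R0)/T = ln(0.7906)/3.34455… = -0.07025… → -0.070

-0.070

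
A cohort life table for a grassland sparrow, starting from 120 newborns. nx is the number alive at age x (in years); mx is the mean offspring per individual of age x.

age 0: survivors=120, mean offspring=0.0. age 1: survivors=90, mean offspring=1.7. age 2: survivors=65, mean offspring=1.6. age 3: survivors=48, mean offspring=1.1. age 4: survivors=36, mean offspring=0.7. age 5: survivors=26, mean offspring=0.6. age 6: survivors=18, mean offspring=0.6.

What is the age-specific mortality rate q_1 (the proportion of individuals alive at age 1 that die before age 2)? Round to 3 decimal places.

0.278

lx = nx/n0 = nx/120: 1, 0.75, 0.54167…, 0.4, 0.3, 0.21667…, 0.15
q_1 = (l_1 − l_2) / l_1 = (0.75 − 0.541667…) / 0.75
     = 0.208333… / 0.75 = 0.277778… → 0.278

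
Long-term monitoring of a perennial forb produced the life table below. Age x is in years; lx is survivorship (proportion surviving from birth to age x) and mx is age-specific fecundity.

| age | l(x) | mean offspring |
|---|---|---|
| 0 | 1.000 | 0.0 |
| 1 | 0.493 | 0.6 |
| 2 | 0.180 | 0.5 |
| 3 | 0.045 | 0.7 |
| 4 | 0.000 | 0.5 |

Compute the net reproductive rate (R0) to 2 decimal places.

0.42

lx·mx by age: 0, 0.2958, 0.09, 0.0315, 0
R0 = Σ lx·mx = 0.4173 → 0.42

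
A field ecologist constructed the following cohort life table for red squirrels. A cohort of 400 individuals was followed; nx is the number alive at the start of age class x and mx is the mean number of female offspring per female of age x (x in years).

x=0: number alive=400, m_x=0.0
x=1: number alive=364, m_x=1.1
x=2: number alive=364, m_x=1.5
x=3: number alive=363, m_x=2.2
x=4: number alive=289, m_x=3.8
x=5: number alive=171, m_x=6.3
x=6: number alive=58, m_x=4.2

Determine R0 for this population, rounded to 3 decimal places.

lx = nx/n0 = nx/400: 1, 0.91, 0.91, 0.9075, 0.7225, 0.4275, 0.145
lx·mx by age: 0, 1.001, 1.365, 1.9965, 2.7455, 2.69325, 0.609
R0 = Σ lx·mx = 10.41025 → 10.410

10.410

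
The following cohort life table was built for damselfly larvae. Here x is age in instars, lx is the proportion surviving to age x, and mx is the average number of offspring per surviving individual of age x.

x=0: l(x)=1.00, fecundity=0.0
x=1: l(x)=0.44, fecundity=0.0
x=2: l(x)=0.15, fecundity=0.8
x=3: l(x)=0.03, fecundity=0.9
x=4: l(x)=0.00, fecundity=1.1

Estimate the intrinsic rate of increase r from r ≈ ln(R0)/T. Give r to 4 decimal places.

-0.8780

R0 = Σ lx·mx = 0 + 0 + 0.12 + 0.027 + 0 = 0.147
Σ x·lx·mx = 0.321; T = 0.321/0.147 = 2.18367…
r ≈ ln(R0)/T = ln(0.147)/2.18367… = -0.878026… → -0.8780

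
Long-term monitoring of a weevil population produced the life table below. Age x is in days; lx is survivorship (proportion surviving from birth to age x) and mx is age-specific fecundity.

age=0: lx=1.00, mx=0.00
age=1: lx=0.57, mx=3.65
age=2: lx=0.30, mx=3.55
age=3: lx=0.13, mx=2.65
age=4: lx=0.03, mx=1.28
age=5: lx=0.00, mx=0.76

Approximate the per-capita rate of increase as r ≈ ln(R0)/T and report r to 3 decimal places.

0.824

R0 = Σ lx·mx = 0 + 2.0805 + 1.065 + 0.3445 + 0.0384 + 0 = 3.5284
Σ x·lx·mx = 5.3976; T = 5.3976/3.5284 = 1.52976…
r ≈ ln(R0)/T = ln(3.5284)/1.52976… = 0.82421… → 0.824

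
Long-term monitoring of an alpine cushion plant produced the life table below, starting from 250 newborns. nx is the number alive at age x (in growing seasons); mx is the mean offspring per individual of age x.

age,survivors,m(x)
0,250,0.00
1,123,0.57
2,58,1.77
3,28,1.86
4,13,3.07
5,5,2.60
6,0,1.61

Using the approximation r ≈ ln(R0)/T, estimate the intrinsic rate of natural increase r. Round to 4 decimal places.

0.0446

lx = nx/n0 = nx/250: 1, 0.492, 0.232, 0.112, 0.052, 0.02, 0
R0 = Σ lx·mx = 0 + 0.28044 + 0.41064 + 0.20832 + 0.15964 + 0.052 + 0 = 1.11104
Σ x·lx·mx = 2.62524; T = 2.62524/1.11104 = 2.36287…
r ≈ ln(R0)/T = ln(1.11104)/2.36287… = 0.044563… → 0.0446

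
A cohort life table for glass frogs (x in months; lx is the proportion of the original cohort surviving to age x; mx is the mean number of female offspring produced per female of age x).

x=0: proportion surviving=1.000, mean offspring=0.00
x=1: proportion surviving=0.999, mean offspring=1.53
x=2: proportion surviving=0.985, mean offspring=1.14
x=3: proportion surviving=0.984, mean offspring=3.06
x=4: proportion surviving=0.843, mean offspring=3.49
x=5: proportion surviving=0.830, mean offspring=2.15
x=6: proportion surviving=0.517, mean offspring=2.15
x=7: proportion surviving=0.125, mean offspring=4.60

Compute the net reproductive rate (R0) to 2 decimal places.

12.08

lx·mx by age: 0, 1.52847, 1.1229, 3.01104, 2.94207, 1.7845, 1.11155, 0.575
R0 = Σ lx·mx = 12.07553 → 12.08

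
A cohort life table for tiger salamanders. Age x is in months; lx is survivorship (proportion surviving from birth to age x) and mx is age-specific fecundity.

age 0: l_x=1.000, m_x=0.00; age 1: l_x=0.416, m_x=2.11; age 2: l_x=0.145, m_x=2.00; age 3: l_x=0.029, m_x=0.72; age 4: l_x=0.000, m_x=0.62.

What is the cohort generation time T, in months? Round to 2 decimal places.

1.28

lx·mx: 0, 0.87776, 0.29, 0.02088, 0 → R0 = 1.18864
x·lx·mx: 0, 0.87776, 0.58, 0.06264, 0 → Σ = 1.5204
T = 1.5204 / 1.18864 = 1.279109… → 1.28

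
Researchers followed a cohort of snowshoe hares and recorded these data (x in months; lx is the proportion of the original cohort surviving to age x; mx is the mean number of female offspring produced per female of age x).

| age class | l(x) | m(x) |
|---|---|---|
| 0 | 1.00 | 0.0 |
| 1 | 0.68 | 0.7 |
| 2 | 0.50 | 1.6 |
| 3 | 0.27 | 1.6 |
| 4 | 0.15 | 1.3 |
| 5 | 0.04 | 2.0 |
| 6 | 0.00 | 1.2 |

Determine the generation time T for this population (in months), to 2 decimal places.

2.30

lx·mx: 0, 0.476, 0.8, 0.432, 0.195, 0.08, 0 → R0 = 1.983
x·lx·mx: 0, 0.476, 1.6, 1.296, 0.78, 0.4, 0 → Σ = 4.552
T = 4.552 / 1.983 = 2.295512… → 2.30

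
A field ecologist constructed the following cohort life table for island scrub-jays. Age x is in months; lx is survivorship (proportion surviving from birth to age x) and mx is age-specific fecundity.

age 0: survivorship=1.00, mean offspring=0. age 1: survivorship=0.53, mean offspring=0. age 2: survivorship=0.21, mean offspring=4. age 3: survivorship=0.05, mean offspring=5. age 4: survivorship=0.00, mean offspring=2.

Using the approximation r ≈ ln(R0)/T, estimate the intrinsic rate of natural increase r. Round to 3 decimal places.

R0 = Σ lx·mx = 0 + 0 + 0.84 + 0.25 + 0 = 1.09
Σ x·lx·mx = 2.43; T = 2.43/1.09 = 2.22936…
r ≈ ln(R0)/T = ln(1.09)/2.22936… = 0.03866… → 0.039

0.039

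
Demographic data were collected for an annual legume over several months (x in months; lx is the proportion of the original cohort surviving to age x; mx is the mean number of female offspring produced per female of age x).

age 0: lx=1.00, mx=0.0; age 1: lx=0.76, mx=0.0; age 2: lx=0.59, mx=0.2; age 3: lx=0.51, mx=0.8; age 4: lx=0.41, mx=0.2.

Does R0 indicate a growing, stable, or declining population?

R0 = Σ lx·mx = 0 + 0 + 0.118 + 0.408 + 0.082 = 0.608
R0 < 1, so the population is declining.

declining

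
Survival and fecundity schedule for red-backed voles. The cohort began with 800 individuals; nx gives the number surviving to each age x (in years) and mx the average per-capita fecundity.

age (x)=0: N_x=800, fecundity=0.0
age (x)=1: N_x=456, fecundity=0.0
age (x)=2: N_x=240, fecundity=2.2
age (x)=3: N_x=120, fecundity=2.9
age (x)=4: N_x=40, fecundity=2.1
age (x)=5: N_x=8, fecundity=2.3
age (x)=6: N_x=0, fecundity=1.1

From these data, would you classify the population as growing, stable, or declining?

growing

lx = nx/n0 = nx/800: 1, 0.57, 0.3, 0.15, 0.05, 0.01, 0
R0 = Σ lx·mx = 0 + 0 + 0.66 + 0.435 + 0.105 + 0.023 + 0 = 1.223
R0 > 1, so the population is growing.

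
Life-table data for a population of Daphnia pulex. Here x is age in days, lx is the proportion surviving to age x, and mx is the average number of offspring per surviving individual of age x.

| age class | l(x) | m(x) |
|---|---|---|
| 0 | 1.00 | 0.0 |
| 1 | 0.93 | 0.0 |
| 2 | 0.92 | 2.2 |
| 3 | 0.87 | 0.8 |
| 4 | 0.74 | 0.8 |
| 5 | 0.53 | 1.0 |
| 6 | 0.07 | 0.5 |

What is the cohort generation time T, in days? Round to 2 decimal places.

lx·mx: 0, 0, 2.024, 0.696, 0.592, 0.53, 0.035 → R0 = 3.877
x·lx·mx: 0, 0, 4.048, 2.088, 2.368, 2.65, 0.21 → Σ = 11.364
T = 11.364 / 3.877 = 2.931132… → 2.93

2.93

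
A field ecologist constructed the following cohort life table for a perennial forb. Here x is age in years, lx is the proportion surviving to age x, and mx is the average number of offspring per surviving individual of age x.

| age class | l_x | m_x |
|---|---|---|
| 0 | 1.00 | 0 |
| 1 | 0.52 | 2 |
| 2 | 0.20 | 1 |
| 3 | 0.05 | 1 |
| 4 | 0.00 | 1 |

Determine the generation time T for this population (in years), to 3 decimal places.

lx·mx: 0, 1.04, 0.2, 0.05, 0 → R0 = 1.29
x·lx·mx: 0, 1.04, 0.4, 0.15, 0 → Σ = 1.59
T = 1.59 / 1.29 = 1.232558… → 1.233

1.233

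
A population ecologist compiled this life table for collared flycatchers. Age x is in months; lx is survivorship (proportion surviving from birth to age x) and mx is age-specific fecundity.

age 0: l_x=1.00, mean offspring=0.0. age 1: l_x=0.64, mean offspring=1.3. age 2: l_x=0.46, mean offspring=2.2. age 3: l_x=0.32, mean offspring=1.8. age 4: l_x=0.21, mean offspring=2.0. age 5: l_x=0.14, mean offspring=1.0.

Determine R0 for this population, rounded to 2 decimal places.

lx·mx by age: 0, 0.832, 1.012, 0.576, 0.42, 0.14
R0 = Σ lx·mx = 2.98 → 2.98

2.98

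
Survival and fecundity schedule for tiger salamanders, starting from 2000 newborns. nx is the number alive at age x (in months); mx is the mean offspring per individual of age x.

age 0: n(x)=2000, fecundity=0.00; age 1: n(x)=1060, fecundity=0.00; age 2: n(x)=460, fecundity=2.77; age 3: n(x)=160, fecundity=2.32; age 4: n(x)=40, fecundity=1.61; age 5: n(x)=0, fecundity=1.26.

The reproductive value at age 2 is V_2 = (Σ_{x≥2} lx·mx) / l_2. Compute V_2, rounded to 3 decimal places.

3.717

lx = nx/n0 = nx/2000: 1, 0.53, 0.23, 0.08, 0.02, 0
lx·mx for x ≥ 2: 0.6371, 0.1856, 0.0322, 0 → sum = 0.8549
V_2 = 0.8549 / l_2 = 0.8549 / 0.23 = 3.716957… → 3.717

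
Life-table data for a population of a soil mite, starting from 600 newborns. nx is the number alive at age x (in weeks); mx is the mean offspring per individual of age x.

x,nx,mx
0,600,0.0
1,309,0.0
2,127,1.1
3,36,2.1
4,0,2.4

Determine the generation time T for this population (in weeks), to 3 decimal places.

2.351

lx = nx/n0 = nx/600: 1, 0.515, 0.21167…, 0.06, 0
lx·mx: 0, 0, 0.232833…, 0.126, 0 → R0 = 0.358833…
x·lx·mx: 0, 0, 0.465667…, 0.378, 0 → Σ = 0.843667…
T = 0.843667… / 0.358833… = 2.351138… → 2.351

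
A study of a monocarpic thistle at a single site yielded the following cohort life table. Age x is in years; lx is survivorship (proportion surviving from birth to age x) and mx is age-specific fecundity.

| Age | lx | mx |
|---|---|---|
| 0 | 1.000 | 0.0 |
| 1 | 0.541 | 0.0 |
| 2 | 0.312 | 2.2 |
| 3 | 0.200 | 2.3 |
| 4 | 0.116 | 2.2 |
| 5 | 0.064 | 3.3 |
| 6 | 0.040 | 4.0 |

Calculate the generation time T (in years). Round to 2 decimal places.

lx·mx: 0, 0, 0.6864, 0.46, 0.2552, 0.2112, 0.16 → R0 = 1.7728
x·lx·mx: 0, 0, 1.3728, 1.38, 1.0208, 1.056, 0.96 → Σ = 5.7896
T = 5.7896 / 1.7728 = 3.265794… → 3.27

3.27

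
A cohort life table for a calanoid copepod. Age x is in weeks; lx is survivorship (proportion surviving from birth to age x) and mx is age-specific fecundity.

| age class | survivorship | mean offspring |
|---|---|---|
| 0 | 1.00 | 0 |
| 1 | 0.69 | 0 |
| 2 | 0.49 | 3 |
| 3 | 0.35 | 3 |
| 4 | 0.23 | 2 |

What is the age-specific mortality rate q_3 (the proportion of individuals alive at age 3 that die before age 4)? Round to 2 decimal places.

0.34

q_3 = (l_3 − l_4) / l_3 = (0.35 − 0.23) / 0.35
     = 0.12 / 0.35 = 0.342857… → 0.34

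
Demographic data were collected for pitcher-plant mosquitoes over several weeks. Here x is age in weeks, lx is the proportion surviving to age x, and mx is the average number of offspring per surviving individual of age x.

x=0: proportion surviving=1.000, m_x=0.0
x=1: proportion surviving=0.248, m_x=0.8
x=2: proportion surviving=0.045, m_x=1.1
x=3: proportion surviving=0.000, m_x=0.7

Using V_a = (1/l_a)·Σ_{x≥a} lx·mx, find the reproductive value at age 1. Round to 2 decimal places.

1.00

lx·mx for x ≥ 1: 0.1984, 0.0495, 0 → sum = 0.2479
V_1 = 0.2479 / l_1 = 0.2479 / 0.248 = 0.999597… → 1.00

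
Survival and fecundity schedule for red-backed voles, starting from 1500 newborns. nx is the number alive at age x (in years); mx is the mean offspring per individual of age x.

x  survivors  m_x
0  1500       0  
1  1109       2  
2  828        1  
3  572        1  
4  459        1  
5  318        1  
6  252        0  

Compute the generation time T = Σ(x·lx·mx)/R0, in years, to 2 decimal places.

2.05

lx = nx/n0 = nx/1500: 1, 0.73933…, 0.552, 0.38133…, 0.306, 0.212, 0.168
lx·mx: 0, 1.478667…, 0.552, 0.381333…, 0.306, 0.212, 0 → R0 = 2.93…
x·lx·mx: 0, 1.478667…, 1.104, 1.144…, 1.224, 1.06, 0 → Σ = 6.010667…
T = 6.010667… / 2.93… = 2.051422… → 2.05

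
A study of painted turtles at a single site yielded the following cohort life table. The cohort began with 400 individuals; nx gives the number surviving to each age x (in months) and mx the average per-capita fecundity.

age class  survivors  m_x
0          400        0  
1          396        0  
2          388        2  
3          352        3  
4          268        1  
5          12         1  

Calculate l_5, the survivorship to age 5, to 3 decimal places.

0.030

l_5 = n_5/n_0 = 12/400 = 0.03 → 0.030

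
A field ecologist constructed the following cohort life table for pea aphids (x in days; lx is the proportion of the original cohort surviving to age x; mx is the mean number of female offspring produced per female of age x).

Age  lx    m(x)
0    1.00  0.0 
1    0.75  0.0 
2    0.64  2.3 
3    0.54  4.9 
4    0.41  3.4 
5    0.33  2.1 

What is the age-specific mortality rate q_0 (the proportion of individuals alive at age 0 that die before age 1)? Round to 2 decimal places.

q_0 = (l_0 − l_1) / l_0 = (1 − 0.75) / 1
     = 0.25 / 1 = 0.25 → 0.25

0.25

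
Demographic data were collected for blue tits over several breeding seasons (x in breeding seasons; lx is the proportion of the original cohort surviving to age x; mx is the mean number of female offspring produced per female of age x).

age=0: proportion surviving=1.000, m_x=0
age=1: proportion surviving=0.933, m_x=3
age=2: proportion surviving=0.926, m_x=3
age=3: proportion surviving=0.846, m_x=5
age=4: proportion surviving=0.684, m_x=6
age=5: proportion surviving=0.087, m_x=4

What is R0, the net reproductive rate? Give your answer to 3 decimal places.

lx·mx by age: 0, 2.799, 2.778, 4.23, 4.104, 0.348
R0 = Σ lx·mx = 14.259 → 14.259

14.259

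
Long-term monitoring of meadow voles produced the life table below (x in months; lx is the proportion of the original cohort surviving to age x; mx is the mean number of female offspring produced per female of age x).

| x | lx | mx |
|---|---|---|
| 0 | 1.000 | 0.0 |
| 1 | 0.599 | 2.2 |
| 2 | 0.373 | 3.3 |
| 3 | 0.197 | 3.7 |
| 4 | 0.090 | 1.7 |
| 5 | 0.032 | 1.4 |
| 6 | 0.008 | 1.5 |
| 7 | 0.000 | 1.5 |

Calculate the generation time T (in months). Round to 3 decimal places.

lx·mx: 0, 1.3178, 1.2309, 0.7289, 0.153, 0.0448, 0.012, 0 → R0 = 3.4874
x·lx·mx: 0, 1.3178, 2.4618, 2.1867, 0.612, 0.224, 0.072, 0 → Σ = 6.8743
T = 6.8743 / 3.4874 = 1.971182… → 1.971

1.971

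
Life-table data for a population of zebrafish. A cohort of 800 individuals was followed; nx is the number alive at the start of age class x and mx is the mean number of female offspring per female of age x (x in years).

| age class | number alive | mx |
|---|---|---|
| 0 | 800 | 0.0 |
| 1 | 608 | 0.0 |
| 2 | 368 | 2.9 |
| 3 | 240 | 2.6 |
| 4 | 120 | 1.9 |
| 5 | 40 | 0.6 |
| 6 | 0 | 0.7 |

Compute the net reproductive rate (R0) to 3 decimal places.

lx = nx/n0 = nx/800: 1, 0.76, 0.46, 0.3, 0.15, 0.05, 0
lx·mx by age: 0, 0, 1.334, 0.78, 0.285, 0.03, 0
R0 = Σ lx·mx = 2.429 → 2.429

2.429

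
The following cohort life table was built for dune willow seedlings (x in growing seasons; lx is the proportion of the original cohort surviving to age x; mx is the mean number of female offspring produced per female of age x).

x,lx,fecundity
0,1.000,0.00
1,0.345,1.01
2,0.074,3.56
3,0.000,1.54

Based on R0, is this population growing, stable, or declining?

declining

R0 = Σ lx·mx = 0 + 0.34845 + 0.26344 + 0 = 0.61189
R0 < 1, so the population is declining.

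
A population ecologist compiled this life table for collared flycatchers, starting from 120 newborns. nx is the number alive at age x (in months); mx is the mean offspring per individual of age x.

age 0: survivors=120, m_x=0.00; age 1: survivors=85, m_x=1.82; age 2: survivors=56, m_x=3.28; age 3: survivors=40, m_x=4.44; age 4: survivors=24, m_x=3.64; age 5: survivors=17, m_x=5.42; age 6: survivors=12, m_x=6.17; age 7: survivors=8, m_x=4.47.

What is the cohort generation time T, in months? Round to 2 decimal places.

3.18

lx = nx/n0 = nx/120: 1, 0.70833…, 0.46667…, 0.33333…, 0.2, 0.14167…, 0.1, 0.06667…
lx·mx: 0, 1.289167…, 1.530667…, 1.48…, 0.728, 0.767833…, 0.617, 0.298… → R0 = 6.710667…
x·lx·mx: 0, 1.289167…, 3.061333…, 4.44…, 2.912, 3.839167…, 3.702, 2.086… → Σ = 21.329667…
T = 21.329667… / 6.710667… = 3.178472… → 3.18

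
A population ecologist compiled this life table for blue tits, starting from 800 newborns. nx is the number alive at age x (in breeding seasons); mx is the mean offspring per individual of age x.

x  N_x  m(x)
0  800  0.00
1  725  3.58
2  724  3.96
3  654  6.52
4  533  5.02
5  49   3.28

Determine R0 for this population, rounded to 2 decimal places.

15.70

lx = nx/n0 = nx/800: 1, 0.90625, 0.905, 0.8175, 0.66625, 0.06125
lx·mx by age: 0, 3.244375…, 3.5838, 5.3301, 3.344575…, 0.2009…
R0 = Σ lx·mx = 15.70375… → 15.70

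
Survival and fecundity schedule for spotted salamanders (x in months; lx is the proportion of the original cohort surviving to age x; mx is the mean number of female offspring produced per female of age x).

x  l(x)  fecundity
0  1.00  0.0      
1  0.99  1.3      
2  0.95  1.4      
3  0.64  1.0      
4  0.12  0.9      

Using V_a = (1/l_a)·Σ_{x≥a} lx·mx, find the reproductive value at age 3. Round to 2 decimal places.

1.17

lx·mx for x ≥ 3: 0.64, 0.108 → sum = 0.748
V_3 = 0.748 / l_3 = 0.748 / 0.64 = 1.16875 → 1.17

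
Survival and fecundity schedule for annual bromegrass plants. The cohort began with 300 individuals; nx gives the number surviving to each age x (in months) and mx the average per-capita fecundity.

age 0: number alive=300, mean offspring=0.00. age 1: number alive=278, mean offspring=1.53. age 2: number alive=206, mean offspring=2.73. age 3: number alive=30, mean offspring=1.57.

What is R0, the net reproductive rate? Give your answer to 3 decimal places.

lx = nx/n0 = nx/300: 1, 0.92667…, 0.68667…, 0.1
lx·mx by age: 0, 1.4178…, 1.8746…, 0.157
R0 = Σ lx·mx = 3.4494… → 3.449

3.449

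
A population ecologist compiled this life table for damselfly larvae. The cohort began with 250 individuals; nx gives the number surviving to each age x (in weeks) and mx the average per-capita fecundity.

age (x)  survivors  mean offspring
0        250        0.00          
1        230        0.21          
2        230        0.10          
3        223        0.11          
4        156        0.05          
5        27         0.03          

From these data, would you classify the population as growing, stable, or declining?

declining

lx = nx/n0 = nx/250: 1, 0.92, 0.92, 0.892, 0.624, 0.108
R0 = Σ lx·mx = 0 + 0.1932 + 0.092 + 0.09812 + 0.0312 + 0.00324 = 0.41776
R0 < 1, so the population is declining.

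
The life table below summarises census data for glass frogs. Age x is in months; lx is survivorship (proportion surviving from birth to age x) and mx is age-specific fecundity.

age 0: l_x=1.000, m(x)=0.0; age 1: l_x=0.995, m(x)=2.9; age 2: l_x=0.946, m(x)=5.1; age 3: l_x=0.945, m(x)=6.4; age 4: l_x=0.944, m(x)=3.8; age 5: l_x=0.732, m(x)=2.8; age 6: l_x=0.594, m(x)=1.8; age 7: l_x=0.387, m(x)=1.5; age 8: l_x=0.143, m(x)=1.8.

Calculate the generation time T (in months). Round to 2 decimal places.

lx·mx: 0, 2.8855, 4.8246, 6.048, 3.5872, 2.0496, 1.0692, 0.5805, 0.2574 → R0 = 21.302
x·lx·mx: 0, 2.8855, 9.6492, 18.144, 14.3488, 10.248, 6.4152, 4.0635, 2.0592 → Σ = 67.8134
T = 67.8134 / 21.302 = 3.183429… → 3.18

3.18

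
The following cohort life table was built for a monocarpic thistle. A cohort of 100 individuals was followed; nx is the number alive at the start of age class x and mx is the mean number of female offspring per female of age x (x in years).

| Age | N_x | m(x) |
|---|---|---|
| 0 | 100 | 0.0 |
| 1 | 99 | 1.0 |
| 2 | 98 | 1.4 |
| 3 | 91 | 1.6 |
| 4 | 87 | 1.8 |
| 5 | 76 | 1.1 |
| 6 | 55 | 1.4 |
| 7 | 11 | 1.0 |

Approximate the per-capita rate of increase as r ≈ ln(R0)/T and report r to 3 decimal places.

lx = nx/n0 = nx/100: 1, 0.99, 0.98, 0.91, 0.87, 0.76, 0.55, 0.11
R0 = Σ lx·mx = 0 + 0.99 + 1.372 + 1.456 + 1.566 + 0.836 + 0.77 + 0.11 = 7.1
Σ x·lx·mx = 23.936; T = 23.936/7.1 = 3.37127…
r ≈ ln(R0)/T = ln(7.1)/3.37127… = 0.58141… → 0.581

0.581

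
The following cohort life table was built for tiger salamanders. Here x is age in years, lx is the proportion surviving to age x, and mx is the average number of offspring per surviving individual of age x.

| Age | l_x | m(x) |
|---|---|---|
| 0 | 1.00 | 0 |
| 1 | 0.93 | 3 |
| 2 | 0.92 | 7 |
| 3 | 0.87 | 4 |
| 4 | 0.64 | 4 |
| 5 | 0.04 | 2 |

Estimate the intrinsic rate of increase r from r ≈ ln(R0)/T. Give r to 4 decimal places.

1.1408

R0 = Σ lx·mx = 0 + 2.79 + 6.44 + 3.48 + 2.56 + 0.08 = 15.35
Σ x·lx·mx = 36.75; T = 36.75/15.35 = 2.39414…
r ≈ ln(R0)/T = ln(15.35)/2.39414… = 1.140752… → 1.1408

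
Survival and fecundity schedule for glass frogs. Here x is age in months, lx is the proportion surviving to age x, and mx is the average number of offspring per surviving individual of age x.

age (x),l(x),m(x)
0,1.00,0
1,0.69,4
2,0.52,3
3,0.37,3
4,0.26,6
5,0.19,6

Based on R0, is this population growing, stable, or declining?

R0 = Σ lx·mx = 0 + 2.76 + 1.56 + 1.11 + 1.56 + 1.14 = 8.13
R0 > 1, so the population is growing.

growing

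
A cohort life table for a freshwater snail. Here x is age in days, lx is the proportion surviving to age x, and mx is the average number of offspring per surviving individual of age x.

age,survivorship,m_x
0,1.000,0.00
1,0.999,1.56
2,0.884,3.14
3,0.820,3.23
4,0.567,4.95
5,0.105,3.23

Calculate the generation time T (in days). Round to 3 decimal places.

lx·mx: 0, 1.55844, 2.77576, 2.6486, 2.80665, 0.33915 → R0 = 10.1286
x·lx·mx: 0, 1.55844, 5.55152, 7.9458, 11.2266, 1.69575 → Σ = 27.97811
T = 27.97811 / 10.1286 = 2.762288… → 2.762

2.762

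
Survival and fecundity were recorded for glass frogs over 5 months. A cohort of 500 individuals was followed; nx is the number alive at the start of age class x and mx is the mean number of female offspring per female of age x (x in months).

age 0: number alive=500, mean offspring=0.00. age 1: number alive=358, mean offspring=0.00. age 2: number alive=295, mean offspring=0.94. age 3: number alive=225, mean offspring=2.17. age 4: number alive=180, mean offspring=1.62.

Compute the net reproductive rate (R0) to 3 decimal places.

2.114

lx = nx/n0 = nx/500: 1, 0.716, 0.59, 0.45, 0.36
lx·mx by age: 0, 0, 0.5546, 0.9765, 0.5832
R0 = Σ lx·mx = 2.1143 → 2.114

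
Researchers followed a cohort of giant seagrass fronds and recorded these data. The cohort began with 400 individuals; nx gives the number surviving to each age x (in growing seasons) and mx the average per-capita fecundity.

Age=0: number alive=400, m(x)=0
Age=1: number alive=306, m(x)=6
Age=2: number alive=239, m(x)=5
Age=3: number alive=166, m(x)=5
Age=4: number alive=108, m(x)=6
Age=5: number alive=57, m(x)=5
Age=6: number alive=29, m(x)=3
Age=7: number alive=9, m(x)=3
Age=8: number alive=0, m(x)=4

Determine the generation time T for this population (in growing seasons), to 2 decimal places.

lx = nx/n0 = nx/400: 1, 0.765, 0.5975, 0.415, 0.27, 0.1425, 0.0725, 0.0225, 0
lx·mx: 0, 4.59, 2.9875, 2.075, 1.62, 0.7125, 0.2175, 0.0675, 0 → R0 = 12.27
x·lx·mx: 0, 4.59, 5.975, 6.225, 6.48, 3.5625, 1.305, 0.4725, 0 → Σ = 28.61
T = 28.61 / 12.27 = 2.331703… → 2.33

2.33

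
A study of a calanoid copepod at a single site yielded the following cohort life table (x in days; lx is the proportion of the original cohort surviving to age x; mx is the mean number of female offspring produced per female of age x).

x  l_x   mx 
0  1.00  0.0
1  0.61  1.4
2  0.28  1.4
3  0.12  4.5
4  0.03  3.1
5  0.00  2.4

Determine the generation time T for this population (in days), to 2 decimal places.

lx·mx: 0, 0.854, 0.392, 0.54, 0.093, 0 → R0 = 1.879
x·lx·mx: 0, 0.854, 0.784, 1.62, 0.372, 0 → Σ = 3.63
T = 3.63 / 1.879 = 1.931879… → 1.93

1.93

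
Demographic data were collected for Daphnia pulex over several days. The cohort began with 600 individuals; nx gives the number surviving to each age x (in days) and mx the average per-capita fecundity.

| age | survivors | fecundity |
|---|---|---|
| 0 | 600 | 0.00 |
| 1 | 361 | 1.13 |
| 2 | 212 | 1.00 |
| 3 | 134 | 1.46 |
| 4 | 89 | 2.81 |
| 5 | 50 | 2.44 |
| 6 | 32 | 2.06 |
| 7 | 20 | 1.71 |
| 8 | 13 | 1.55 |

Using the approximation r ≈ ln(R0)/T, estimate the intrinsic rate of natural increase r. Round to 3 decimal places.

lx = nx/n0 = nx/600: 1, 0.60167…, 0.35333…, 0.22333…, 0.14833…, 0.08333…, 0.05333…, 0.03333…, 0.02167…
R0 = Σ lx·mx = 0 + 0.67988… + 0.35333… + 0.32607… + 0.41682… + 0.20333… + 0.10987… + 0.057… + 0.03358… = 2.179883…
Σ x·lx·mx = 6.37555…; T = 6.37555…/2.179883… = 2.92472…
r ≈ ln(R0)/T = ln(2.179883…)/2.92472… = 0.26644… → 0.266

0.266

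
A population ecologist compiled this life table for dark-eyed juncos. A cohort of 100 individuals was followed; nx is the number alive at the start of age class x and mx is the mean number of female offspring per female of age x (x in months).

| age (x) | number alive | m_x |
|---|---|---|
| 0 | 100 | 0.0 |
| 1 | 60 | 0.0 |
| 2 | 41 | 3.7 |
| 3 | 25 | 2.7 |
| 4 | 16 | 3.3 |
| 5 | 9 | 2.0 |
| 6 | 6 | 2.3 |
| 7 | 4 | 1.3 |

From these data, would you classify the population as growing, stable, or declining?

growing

lx = nx/n0 = nx/100: 1, 0.6, 0.41, 0.25, 0.16, 0.09, 0.06, 0.04
R0 = Σ lx·mx = 0 + 0 + 1.517 + 0.675 + 0.528 + 0.18 + 0.138 + 0.052 = 3.09
R0 > 1, so the population is growing.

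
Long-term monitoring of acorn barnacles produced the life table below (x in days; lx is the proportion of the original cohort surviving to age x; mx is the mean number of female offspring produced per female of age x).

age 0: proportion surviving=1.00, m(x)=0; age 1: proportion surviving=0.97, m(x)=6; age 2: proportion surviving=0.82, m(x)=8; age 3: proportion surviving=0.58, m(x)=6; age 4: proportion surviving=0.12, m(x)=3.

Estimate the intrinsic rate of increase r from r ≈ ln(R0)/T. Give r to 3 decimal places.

1.466

R0 = Σ lx·mx = 0 + 5.82 + 6.56 + 3.48 + 0.36 = 16.22
Σ x·lx·mx = 30.82; T = 30.82/16.22 = 1.90012…
r ≈ ln(R0)/T = ln(16.22)/1.90012… = 1.46635… → 1.466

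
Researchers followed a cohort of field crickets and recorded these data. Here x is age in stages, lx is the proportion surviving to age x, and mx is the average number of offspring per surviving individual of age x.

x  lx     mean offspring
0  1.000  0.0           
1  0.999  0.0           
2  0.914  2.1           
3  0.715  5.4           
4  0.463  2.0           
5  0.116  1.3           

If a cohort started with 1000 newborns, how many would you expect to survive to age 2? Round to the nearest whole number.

Expected survivors = N0 · l_2 = 1000 × 0.914 = 914 → 914

914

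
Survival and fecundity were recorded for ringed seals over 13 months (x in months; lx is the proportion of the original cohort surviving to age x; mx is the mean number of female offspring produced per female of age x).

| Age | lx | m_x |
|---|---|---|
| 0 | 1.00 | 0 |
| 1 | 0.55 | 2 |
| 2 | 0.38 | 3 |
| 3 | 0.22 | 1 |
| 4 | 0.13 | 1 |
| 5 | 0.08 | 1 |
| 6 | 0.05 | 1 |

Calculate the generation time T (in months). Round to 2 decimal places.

1.93

lx·mx: 0, 1.1, 1.14, 0.22, 0.13, 0.08, 0.05 → R0 = 2.72
x·lx·mx: 0, 1.1, 2.28, 0.66, 0.52, 0.4, 0.3 → Σ = 5.26
T = 5.26 / 2.72 = 1.933824… → 1.93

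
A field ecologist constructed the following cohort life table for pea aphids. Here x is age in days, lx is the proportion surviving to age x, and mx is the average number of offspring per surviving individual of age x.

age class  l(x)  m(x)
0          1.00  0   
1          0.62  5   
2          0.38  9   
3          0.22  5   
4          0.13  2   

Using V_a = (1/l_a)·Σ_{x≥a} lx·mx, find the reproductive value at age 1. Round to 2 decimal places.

12.71

lx·mx for x ≥ 1: 3.1, 3.42, 1.1, 0.26 → sum = 7.88
V_1 = 7.88 / l_1 = 7.88 / 0.62 = 12.709677… → 12.71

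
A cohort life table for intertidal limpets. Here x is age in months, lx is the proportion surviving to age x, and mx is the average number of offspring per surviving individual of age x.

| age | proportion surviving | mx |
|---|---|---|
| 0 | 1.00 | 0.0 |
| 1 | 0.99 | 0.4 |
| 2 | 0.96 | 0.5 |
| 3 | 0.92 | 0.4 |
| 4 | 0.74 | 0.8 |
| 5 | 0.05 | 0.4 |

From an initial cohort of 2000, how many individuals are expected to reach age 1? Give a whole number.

1980

Expected survivors = N0 · l_1 = 2000 × 0.99 = 1980 → 1980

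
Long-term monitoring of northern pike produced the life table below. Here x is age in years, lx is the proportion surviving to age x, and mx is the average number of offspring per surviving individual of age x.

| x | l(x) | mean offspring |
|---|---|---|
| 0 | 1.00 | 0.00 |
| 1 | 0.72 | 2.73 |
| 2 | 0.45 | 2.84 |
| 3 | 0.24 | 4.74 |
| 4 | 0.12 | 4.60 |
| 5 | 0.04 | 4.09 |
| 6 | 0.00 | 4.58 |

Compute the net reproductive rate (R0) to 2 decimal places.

5.10

lx·mx by age: 0, 1.9656, 1.278, 1.1376, 0.552, 0.1636, 0
R0 = Σ lx·mx = 5.0968 → 5.10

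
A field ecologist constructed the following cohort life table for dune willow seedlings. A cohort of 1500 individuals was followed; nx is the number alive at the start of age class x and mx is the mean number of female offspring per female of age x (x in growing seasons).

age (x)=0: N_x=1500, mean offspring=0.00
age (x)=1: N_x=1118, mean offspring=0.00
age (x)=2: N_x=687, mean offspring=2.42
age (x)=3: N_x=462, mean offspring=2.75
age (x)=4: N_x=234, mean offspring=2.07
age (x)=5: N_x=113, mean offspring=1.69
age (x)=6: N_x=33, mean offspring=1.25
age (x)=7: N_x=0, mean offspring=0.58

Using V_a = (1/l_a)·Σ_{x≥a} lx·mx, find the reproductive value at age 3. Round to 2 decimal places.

lx = nx/n0 = nx/1500: 1, 0.74533…, 0.458, 0.308, 0.156, 0.07533…, 0.022, 0
lx·mx for x ≥ 3: 0.847, 0.32292, 0.127313…, 0.0275, 0 → sum = 1.324733…
V_3 = 1.324733… / l_3 = 1.324733… / 0.308 = 4.301082… → 4.30

4.30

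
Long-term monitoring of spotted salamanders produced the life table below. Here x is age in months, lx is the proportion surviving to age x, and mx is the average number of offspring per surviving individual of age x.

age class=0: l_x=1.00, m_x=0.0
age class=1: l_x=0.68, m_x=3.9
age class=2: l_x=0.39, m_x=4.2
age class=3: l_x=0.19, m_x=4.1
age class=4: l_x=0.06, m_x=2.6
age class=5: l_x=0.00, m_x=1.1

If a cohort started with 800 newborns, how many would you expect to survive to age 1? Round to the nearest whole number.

Expected survivors = N0 · l_1 = 800 × 0.68 = 544 → 544

544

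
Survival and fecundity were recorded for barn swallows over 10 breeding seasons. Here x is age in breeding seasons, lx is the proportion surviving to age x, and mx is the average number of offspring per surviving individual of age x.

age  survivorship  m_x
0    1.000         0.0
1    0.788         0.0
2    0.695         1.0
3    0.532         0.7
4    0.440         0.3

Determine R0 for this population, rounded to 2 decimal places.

lx·mx by age: 0, 0, 0.695, 0.3724, 0.132
R0 = Σ lx·mx = 1.1994 → 1.20

1.20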